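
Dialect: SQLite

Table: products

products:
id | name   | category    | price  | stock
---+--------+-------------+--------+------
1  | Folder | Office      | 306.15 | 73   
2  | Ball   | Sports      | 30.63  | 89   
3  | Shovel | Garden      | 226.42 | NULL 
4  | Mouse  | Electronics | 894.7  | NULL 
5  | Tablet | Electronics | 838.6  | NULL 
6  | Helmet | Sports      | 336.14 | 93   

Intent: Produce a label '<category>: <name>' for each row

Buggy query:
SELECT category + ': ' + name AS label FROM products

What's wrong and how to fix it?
Bug: '+' is numeric addition; on text columns SQLite converts them to 0 instead of concatenating

Fix: Replace + with || to concatenate text

Corrected query:
SELECT category || ': ' || name AS label FROM products

Result:
label              
-------------------
Office: Folder     
Sports: Ball       
Garden: Shovel     
Electronics: Mouse 
Electronics: Tablet
Sports: Helmet     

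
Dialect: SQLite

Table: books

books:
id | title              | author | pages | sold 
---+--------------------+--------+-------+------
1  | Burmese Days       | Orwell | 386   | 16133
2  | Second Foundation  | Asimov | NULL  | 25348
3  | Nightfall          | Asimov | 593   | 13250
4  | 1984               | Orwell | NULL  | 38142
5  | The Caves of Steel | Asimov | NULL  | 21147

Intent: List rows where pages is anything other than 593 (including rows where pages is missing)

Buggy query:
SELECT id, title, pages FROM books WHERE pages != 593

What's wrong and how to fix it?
Bug: 'pages != 593' is unknown when pages is NULL, so NULL rows are silently excluded

Fix: Add an explicit OR pages IS NULL to include the missing-value rows

Corrected query:
SELECT id, title, pages FROM books WHERE pages != 593 OR pages IS NULL

Result:
id | title              | pages
---+--------------------+------
1  | Burmese Days       | 386  
2  | Second Foundation  | NULL 
4  | 1984               | NULL 
5  | The Caves of Steel | NULL 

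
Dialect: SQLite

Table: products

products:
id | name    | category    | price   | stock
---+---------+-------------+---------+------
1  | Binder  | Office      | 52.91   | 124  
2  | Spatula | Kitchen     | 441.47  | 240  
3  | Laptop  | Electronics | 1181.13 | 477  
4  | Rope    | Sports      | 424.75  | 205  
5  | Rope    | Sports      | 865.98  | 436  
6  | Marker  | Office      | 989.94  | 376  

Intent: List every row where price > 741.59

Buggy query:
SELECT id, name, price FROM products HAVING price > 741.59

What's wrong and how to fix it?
Bug: This is a non-aggregate query (no GROUP BY, no aggregates), so in SQLite the HAVING clause is invalid here; a row-level condition belongs in WHERE

Fix: Use WHERE for row-level filtering

Corrected query:
SELECT id, name, price FROM products WHERE price > 741.59

Result:
id | name   | price  
---+--------+--------
3  | Laptop | 1181.13
5  | Rope   | 865.98 
6  | Marker | 989.94 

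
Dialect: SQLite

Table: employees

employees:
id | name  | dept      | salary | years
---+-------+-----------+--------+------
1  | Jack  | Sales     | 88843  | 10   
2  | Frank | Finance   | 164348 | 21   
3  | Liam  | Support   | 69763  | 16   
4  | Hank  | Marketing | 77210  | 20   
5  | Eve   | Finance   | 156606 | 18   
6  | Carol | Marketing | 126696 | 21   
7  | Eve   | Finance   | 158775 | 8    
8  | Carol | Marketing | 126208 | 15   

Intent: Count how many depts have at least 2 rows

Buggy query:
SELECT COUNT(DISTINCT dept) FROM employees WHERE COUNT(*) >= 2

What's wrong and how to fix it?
Bug: COUNT(*) cannot appear in WHERE; the per-group count doesn't exist yet

Fix: Use a subquery that GROUPs and filters with HAVING, then count its rows

Corrected query:
SELECT COUNT(*) FROM (SELECT dept FROM employees GROUP BY dept HAVING COUNT(*) >= 2)

Result:
COUNT(*)
--------
2       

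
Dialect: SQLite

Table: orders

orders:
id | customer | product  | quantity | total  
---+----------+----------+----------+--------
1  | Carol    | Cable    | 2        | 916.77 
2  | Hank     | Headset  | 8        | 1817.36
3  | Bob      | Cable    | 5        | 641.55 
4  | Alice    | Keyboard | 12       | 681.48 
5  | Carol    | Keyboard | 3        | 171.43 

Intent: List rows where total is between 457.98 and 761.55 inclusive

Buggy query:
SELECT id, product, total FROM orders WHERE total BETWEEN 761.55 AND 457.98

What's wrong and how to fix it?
Bug: The bounds are reversed; BETWEEN a AND b requires a <= b to match anything

Fix: Write BETWEEN 457.98 AND 761.55

Corrected query:
SELECT id, product, total FROM orders WHERE total BETWEEN 457.98 AND 761.55

Result:
id | product  | total 
---+----------+-------
3  | Cable    | 641.55
4  | Keyboard | 681.48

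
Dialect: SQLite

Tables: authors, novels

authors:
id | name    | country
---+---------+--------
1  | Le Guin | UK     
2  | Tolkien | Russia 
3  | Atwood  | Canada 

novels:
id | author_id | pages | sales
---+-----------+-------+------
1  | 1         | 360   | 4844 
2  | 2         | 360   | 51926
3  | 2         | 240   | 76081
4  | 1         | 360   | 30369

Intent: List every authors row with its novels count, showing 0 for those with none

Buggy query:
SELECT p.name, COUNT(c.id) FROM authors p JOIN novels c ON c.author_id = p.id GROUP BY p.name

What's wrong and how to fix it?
Bug: An inner join excludes parents with zero children

Fix: Use LEFT JOIN so parents without children still appear (COUNT(c.id) gives 0)

Corrected query:
SELECT p.name, COUNT(c.id) FROM authors p LEFT JOIN novels c ON c.author_id = p.id GROUP BY p.name

Result:
name    | COUNT(c.id)
--------+------------
Atwood  | 0          
Le Guin | 2          
Tolkien | 2          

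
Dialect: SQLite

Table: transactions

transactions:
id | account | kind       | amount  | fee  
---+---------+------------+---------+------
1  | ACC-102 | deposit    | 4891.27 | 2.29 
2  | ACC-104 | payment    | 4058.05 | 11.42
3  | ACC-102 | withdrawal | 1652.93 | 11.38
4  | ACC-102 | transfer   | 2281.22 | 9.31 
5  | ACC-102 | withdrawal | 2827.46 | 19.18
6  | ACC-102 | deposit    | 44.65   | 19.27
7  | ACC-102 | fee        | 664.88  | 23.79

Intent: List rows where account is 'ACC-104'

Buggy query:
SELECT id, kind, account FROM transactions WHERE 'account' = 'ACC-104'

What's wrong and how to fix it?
Bug: Single quotes denote string literals in SQL; the column name is being compared as a constant string

Fix: Remove the quotes around the column name (or use double quotes for an identifier)

Corrected query:
SELECT id, kind, account FROM transactions WHERE account = 'ACC-104'

Result:
id | kind    | account
---+---------+--------
2  | payment | ACC-104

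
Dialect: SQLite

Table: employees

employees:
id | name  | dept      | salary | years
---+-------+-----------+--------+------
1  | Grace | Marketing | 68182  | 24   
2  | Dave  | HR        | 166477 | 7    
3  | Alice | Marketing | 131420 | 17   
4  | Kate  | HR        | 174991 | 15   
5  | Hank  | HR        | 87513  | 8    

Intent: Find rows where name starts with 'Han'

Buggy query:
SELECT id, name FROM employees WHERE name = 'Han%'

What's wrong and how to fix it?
Bug: Wildcards only work with LIKE; '=' treats '%' as a literal character

Fix: Replace '=' with LIKE so 'Han%' is treated as a pattern

Corrected query:
SELECT id, name FROM employees WHERE name LIKE 'Han%'

Result:
id | name
---+-----
5  | Hank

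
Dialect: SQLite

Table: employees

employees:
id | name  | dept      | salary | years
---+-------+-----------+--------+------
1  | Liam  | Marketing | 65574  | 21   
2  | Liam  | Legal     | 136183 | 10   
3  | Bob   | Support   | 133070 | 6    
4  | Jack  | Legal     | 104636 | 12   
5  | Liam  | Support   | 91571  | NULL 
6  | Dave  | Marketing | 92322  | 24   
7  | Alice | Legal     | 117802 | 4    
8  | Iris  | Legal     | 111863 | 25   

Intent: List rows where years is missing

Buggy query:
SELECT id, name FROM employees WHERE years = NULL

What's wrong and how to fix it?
Bug: Comparing to NULL with '=' never matches; NULL = NULL is unknown, not true

Fix: Use IS NULL to test for NULL

Corrected query:
SELECT id, name FROM employees WHERE years IS NULL

Result:
id | name
---+-----
5  | Liam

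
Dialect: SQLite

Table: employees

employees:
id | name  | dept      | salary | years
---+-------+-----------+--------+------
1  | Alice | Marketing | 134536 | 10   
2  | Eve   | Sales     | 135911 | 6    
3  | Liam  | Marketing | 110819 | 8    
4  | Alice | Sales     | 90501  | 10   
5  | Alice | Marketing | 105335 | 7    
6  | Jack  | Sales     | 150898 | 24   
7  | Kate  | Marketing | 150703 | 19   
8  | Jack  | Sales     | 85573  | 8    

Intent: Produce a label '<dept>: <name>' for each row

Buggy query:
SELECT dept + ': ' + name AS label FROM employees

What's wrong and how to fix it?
Bug: '+' is numeric addition; on text columns SQLite converts them to 0 instead of concatenating

Fix: Replace + with || to concatenate text

Corrected query:
SELECT dept || ': ' || name AS label FROM employees

Result:
label           
----------------
Marketing: Alice
Sales: Eve      
Marketing: Liam 
Sales: Alice    
Marketing: Alice
Sales: Jack     
Marketing: Kate 
Sales: Jack     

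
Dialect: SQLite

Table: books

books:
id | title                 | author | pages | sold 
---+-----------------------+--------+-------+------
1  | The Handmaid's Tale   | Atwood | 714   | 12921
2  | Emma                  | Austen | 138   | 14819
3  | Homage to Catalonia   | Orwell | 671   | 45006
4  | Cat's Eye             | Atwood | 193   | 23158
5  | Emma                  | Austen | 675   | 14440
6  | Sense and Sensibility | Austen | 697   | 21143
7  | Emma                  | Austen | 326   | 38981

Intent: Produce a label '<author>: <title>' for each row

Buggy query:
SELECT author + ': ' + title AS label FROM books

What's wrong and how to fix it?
Bug: '+' is numeric addition; on text columns SQLite converts them to 0 instead of concatenating

Fix: Use the || operator for string concatenation

Corrected query:
SELECT author || ': ' || title AS label FROM books

Result:
label                        
-----------------------------
Atwood: The Handmaid's Tale  
Austen: Emma                 
Orwell: Homage to Catalonia  
Atwood: Cat's Eye            
Austen: Emma                 
Austen: Sense and Sensibility
Austen: Emma                 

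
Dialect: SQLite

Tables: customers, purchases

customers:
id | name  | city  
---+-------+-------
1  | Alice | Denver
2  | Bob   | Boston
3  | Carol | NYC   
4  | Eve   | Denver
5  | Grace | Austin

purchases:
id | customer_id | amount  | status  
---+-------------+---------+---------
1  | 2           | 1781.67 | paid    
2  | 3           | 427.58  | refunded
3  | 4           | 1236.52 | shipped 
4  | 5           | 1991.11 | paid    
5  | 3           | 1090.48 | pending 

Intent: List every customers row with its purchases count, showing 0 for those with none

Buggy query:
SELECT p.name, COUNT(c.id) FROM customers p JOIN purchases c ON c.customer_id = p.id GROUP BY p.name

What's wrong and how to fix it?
Bug: An inner join excludes parents with zero children

Fix: Use LEFT JOIN so parents without children still appear (COUNT(c.id) gives 0)

Corrected query:
SELECT p.name, COUNT(c.id) FROM customers p LEFT JOIN purchases c ON c.customer_id = p.id GROUP BY p.name

Result:
name  | COUNT(c.id)
------+------------
Alice | 0          
Bob   | 1          
Carol | 2          
Eve   | 1          
Grace | 1          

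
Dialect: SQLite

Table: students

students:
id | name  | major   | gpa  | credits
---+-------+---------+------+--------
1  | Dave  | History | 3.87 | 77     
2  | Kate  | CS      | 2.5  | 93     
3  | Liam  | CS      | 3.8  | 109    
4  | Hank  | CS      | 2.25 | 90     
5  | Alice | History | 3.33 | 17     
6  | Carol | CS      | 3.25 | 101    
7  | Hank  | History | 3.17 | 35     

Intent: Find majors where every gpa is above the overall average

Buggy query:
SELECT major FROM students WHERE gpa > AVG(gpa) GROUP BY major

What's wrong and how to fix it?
Bug: AVG() is an aggregate; it can't sit directly in WHERE

Fix: Use a subquery for AVG and a HAVING MIN(...) filter so the condition holds for every row in the group

Corrected query:
SELECT major FROM students GROUP BY major HAVING MIN(gpa) > (SELECT AVG(gpa) FROM students)

Result:
major  
-------
History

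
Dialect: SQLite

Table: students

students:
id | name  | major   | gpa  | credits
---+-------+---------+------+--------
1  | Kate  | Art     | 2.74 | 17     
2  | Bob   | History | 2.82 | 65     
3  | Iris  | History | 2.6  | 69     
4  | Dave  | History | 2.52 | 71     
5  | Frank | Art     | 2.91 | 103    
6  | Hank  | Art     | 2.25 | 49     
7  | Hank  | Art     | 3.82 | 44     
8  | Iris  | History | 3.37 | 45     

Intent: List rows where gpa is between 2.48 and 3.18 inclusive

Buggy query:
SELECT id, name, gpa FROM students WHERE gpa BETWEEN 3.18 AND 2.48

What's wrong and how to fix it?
Bug: The bounds are reversed; BETWEEN a AND b requires a <= b to match anything

Fix: Write BETWEEN 2.48 AND 3.18

Corrected query:
SELECT id, name, gpa FROM students WHERE gpa BETWEEN 2.48 AND 3.18

Result:
id | name  | gpa 
---+-------+-----
1  | Kate  | 2.74
2  | Bob   | 2.82
3  | Iris  | 2.6 
4  | Dave  | 2.52
5  | Frank | 2.91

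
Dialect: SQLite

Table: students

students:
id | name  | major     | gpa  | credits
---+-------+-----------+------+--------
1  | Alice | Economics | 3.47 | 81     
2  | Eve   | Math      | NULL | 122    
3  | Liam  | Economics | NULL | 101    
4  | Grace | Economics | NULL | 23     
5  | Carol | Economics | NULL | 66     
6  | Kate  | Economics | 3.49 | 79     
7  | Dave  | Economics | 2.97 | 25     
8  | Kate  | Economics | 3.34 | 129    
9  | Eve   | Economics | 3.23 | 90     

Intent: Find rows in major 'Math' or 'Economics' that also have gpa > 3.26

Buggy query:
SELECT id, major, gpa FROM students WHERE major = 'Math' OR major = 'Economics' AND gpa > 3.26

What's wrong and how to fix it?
Bug: AND binds tighter than OR, so this parses as major = 'Math' OR (major = 'Economics' AND gpa > 3.26)

Fix: Add parentheses around the OR so the AND applies to both alternatives

Corrected query:
SELECT id, major, gpa FROM students WHERE (major = 'Math' OR major = 'Economics') AND gpa > 3.26

Result:
id | major     | gpa 
---+-----------+-----
1  | Economics | 3.47
6  | Economics | 3.49
8  | Economics | 3.34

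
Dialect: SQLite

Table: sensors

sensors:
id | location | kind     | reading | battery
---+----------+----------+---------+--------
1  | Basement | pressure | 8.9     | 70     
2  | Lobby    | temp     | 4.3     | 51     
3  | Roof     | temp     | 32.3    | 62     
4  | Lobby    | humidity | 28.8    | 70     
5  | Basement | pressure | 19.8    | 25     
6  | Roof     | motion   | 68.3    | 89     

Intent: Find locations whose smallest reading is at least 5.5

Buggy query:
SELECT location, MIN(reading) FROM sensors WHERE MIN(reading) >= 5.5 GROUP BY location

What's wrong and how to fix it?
Bug: MIN() in WHERE is a misuse of aggregate

Fix: Replace WHERE with HAVING after the GROUP BY

Corrected query:
SELECT location, MIN(reading) FROM sensors GROUP BY location HAVING MIN(reading) >= 5.5

Result:
location | MIN(reading)
---------+-------------
Basement | 8.9         
Roof     | 32.3        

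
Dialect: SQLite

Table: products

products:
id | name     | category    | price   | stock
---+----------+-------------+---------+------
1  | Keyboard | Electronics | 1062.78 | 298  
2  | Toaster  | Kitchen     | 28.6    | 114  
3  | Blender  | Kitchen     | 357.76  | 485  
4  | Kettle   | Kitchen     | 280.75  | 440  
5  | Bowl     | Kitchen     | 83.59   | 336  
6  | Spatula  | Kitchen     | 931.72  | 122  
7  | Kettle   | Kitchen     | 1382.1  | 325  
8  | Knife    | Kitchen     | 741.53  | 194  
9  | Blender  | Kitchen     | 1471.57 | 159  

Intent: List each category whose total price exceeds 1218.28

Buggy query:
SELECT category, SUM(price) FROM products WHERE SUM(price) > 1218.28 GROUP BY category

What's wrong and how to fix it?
Bug: Aggregate functions cannot appear in a WHERE clause

Fix: Move the aggregate condition to a HAVING clause

Corrected query:
SELECT category, SUM(price) FROM products GROUP BY category HAVING SUM(price) > 1218.28

Result:
category | SUM(price)
---------+-----------
Kitchen  | 5277.62   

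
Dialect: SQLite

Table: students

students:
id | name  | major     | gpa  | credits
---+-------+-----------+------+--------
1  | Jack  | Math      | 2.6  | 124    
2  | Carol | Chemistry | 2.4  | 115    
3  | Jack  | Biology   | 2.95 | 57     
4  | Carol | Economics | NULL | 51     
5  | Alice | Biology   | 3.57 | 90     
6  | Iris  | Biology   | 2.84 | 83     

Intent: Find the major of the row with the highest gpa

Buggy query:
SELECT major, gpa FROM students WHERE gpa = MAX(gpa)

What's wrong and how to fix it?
Bug: WHERE is evaluated per row; an aggregate over the whole table isn't defined there

Fix: Wrap MAX in a scalar subquery so WHERE compares against a single value

Corrected query:
SELECT major, gpa FROM students WHERE gpa = (SELECT MAX(gpa) FROM students)

Result:
major   | gpa 
--------+-----
Biology | 3.57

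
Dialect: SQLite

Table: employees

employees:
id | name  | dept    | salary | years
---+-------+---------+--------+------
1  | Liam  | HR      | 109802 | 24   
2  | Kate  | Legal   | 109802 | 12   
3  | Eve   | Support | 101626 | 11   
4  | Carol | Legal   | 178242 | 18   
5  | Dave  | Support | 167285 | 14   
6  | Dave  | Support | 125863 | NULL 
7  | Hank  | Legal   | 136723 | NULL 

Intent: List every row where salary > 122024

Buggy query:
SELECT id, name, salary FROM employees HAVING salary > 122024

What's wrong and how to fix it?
Bug: This is a non-aggregate query (no GROUP BY, no aggregates), so in SQLite the HAVING clause is invalid here; a row-level condition belongs in WHERE

Fix: Replace HAVING with WHERE since the condition applies to individual rows

Corrected query:
SELECT id, name, salary FROM employees WHERE salary > 122024

Result:
id | name  | salary
---+-------+-------
4  | Carol | 178242
5  | Dave  | 167285
6  | Dave  | 125863
7  | Hank  | 136723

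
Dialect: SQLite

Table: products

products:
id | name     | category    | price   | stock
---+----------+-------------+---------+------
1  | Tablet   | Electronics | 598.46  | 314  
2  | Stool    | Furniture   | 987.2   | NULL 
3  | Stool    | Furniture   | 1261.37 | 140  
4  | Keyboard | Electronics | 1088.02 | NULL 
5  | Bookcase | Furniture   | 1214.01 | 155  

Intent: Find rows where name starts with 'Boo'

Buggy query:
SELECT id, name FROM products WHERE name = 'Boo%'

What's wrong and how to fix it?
Bug: '=' compares the literal string including the % character; pattern matching needs LIKE

Fix: Use LIKE for wildcard pattern matching

Corrected query:
SELECT id, name FROM products WHERE name LIKE 'Boo%'

Result:
id | name    
---+---------
5  | Bookcase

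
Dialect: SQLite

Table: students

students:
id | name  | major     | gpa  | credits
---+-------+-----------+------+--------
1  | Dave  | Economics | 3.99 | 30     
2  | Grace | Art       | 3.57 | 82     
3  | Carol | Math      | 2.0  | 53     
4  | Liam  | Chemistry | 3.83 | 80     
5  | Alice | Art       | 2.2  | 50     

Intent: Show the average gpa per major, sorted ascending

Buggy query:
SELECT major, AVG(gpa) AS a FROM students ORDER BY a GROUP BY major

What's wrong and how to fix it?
Bug: GROUP BY must precede ORDER BY

Fix: Move ORDER BY to the end, after GROUP BY

Corrected query:
SELECT major, AVG(gpa) AS a FROM students GROUP BY major ORDER BY a

Result:
major     | a    
----------+------
Math      | 2    
Art       | 2.885
Chemistry | 3.83 
Economics | 3.99 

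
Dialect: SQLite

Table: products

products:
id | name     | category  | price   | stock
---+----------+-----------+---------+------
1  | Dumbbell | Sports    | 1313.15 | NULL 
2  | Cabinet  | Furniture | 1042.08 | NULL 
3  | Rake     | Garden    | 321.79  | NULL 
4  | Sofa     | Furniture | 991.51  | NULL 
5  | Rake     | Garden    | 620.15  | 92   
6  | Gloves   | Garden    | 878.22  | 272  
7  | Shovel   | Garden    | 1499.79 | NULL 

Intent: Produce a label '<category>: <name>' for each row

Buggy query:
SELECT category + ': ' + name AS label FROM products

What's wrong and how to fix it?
Bug: SQLite uses || for string concatenation; + coerces text to numbers (yielding 0)

Fix: Use the || operator for string concatenation

Corrected query:
SELECT category || ': ' || name AS label FROM products

Result:
label             
------------------
Sports: Dumbbell  
Furniture: Cabinet
Garden: Rake      
Furniture: Sofa   
Garden: Rake      
Garden: Gloves    
Garden: Shovel    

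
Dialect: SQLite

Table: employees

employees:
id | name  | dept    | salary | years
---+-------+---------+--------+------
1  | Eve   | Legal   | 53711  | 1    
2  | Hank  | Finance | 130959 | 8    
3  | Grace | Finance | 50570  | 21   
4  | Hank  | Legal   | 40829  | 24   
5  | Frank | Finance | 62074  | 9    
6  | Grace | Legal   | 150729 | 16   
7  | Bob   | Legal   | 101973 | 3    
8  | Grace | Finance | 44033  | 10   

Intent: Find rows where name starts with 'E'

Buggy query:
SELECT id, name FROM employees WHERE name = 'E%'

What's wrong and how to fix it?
Bug: Wildcards only work with LIKE; '=' treats '%' as a literal character

Fix: Use LIKE for wildcard pattern matching

Corrected query:
SELECT id, name FROM employees WHERE name LIKE 'E%'

Result:
id | name
---+-----
1  | Eve 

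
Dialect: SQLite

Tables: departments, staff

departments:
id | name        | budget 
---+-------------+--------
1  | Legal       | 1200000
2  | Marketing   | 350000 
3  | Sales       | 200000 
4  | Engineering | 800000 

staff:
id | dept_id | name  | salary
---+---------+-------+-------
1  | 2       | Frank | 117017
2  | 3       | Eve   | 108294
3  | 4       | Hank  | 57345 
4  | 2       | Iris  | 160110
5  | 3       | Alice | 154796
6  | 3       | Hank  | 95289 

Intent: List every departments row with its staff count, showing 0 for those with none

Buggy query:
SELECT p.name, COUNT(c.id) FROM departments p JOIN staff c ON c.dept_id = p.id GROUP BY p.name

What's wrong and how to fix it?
Bug: An inner join excludes parents with zero children

Fix: Use LEFT JOIN so parents without children still appear (COUNT(c.id) gives 0)

Corrected query:
SELECT p.name, COUNT(c.id) FROM departments p LEFT JOIN staff c ON c.dept_id = p.id GROUP BY p.name

Result:
name        | COUNT(c.id)
------------+------------
Engineering | 1          
Legal       | 0          
Marketing   | 2          
Sales       | 3          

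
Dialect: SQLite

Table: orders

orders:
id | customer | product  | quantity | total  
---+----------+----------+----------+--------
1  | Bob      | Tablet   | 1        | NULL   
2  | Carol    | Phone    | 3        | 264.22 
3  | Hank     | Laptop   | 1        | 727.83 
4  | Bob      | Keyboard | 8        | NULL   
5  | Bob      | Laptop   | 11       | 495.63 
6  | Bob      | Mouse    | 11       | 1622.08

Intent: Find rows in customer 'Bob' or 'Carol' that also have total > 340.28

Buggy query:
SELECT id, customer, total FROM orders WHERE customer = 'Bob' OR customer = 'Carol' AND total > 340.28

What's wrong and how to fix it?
Bug: Without parentheses, AND is evaluated before OR, so the total filter only applies to the 'Carol' branch

Fix: Add parentheses around the OR so the AND applies to both alternatives

Corrected query:
SELECT id, customer, total FROM orders WHERE (customer = 'Bob' OR customer = 'Carol') AND total > 340.28

Result:
id | customer | total  
---+----------+--------
5  | Bob      | 495.63 
6  | Bob      | 1622.08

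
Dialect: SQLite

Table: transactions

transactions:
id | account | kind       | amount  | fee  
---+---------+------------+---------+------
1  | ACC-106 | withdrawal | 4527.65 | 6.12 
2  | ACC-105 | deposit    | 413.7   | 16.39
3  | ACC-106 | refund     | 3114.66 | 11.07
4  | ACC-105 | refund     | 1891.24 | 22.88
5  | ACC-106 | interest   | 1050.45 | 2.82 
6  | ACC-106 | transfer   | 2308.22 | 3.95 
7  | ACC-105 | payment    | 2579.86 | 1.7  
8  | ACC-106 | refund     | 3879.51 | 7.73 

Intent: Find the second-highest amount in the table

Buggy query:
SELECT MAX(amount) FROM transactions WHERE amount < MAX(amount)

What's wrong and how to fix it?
Bug: MAX(amount) on the right of the comparison is an aggregate-in-WHERE error

Fix: Put the inner MAX in a scalar subquery

Corrected query:
SELECT MAX(amount) FROM transactions WHERE amount < (SELECT MAX(amount) FROM transactions)

Result:
MAX(amount)
-----------
3879.51    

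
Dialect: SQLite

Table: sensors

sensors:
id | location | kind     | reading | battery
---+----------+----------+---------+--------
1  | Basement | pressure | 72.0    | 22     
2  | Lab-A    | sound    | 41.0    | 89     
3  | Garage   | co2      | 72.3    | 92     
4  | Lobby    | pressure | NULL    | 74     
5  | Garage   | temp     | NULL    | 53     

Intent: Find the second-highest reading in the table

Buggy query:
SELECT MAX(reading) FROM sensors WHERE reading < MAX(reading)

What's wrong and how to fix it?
Bug: MAX(reading) on the right of the comparison is an aggregate-in-WHERE error

Fix: Put the inner MAX in a scalar subquery

Corrected query:
SELECT MAX(reading) FROM sensors WHERE reading < (SELECT MAX(reading) FROM sensors)

Result:
MAX(reading)
------------
72          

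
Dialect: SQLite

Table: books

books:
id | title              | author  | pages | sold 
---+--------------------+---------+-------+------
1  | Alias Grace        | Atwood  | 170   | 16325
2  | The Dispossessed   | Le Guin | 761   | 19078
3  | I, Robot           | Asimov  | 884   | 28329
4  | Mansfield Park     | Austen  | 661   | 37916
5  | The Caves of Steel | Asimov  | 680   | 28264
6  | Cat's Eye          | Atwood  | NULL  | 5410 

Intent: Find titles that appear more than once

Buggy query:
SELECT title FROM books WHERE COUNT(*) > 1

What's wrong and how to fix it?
Bug: WHERE can't reference COUNT(*); aggregates are computed after WHERE

Fix: GROUP BY title, then filter groups with HAVING COUNT(*) > 1

Corrected query:
SELECT title FROM books GROUP BY title HAVING COUNT(*) > 1

Result:
(no rows)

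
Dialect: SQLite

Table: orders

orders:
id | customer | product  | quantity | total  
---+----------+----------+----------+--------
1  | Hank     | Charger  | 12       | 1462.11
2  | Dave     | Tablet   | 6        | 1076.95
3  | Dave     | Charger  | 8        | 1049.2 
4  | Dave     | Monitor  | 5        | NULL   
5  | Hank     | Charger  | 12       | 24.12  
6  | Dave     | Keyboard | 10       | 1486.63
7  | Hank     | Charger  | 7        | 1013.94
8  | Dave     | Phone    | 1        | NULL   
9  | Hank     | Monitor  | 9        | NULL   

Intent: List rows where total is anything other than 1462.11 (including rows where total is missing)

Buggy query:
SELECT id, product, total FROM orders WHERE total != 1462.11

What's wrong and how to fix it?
Bug: 'total != 1462.11' is unknown when total is NULL, so NULL rows are silently excluded

Fix: Handle NULL separately with IS NULL alongside the inequality

Corrected query:
SELECT id, product, total FROM orders WHERE total != 1462.11 OR total IS NULL

Result:
id | product  | total  
---+----------+--------
2  | Tablet   | 1076.95
3  | Charger  | 1049.2 
4  | Monitor  | NULL   
5  | Charger  | 24.12  
6  | Keyboard | 1486.63
7  | Charger  | 1013.94
8  | Phone    | NULL   
9  | Monitor  | NULL   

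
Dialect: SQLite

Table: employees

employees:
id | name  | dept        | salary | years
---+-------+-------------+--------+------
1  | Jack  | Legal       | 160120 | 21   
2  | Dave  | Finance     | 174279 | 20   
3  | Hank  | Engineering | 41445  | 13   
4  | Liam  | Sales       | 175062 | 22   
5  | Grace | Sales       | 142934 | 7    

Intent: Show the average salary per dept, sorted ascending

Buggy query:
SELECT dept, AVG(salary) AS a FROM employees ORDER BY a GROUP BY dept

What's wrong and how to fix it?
Bug: ORDER BY appears before GROUP BY; SQL clause order requires GROUP BY first

Fix: Move ORDER BY to the end, after GROUP BY

Corrected query:
SELECT dept, AVG(salary) AS a FROM employees GROUP BY dept ORDER BY a

Result:
dept        | a     
------------+-------
Engineering | 41445 
Sales       | 158998
Legal       | 160120
Finance     | 174279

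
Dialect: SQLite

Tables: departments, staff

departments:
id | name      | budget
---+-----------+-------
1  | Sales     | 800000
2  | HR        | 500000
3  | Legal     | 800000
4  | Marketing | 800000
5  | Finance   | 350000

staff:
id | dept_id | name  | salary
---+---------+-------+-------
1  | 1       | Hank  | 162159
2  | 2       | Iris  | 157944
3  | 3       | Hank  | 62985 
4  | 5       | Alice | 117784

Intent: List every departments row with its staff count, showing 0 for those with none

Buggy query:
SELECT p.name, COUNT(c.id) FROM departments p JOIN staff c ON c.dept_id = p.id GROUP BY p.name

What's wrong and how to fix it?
Bug: INNER JOIN drops departments rows that have no matching staff rows

Fix: Use LEFT JOIN so parents without children still appear (COUNT(c.id) gives 0)

Corrected query:
SELECT p.name, COUNT(c.id) FROM departments p LEFT JOIN staff c ON c.dept_id = p.id GROUP BY p.name

Result:
name      | COUNT(c.id)
----------+------------
Finance   | 1          
HR        | 1          
Legal     | 1          
Marketing | 0          
Sales     | 1          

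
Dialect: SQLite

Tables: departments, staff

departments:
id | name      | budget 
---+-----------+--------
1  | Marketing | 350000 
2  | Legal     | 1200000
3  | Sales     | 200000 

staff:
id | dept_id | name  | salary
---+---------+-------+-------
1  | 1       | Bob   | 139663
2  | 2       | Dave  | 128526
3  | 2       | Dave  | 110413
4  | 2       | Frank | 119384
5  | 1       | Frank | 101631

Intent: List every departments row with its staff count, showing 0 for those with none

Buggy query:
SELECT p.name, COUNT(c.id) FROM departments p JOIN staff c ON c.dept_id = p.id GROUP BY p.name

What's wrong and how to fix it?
Bug: INNER JOIN drops departments rows that have no matching staff rows

Fix: Switch to LEFT JOIN to retain unmatched parent rows

Corrected query:
SELECT p.name, COUNT(c.id) FROM departments p LEFT JOIN staff c ON c.dept_id = p.id GROUP BY p.name

Result:
name      | COUNT(c.id)
----------+------------
Legal     | 3          
Marketing | 2          
Sales     | 0          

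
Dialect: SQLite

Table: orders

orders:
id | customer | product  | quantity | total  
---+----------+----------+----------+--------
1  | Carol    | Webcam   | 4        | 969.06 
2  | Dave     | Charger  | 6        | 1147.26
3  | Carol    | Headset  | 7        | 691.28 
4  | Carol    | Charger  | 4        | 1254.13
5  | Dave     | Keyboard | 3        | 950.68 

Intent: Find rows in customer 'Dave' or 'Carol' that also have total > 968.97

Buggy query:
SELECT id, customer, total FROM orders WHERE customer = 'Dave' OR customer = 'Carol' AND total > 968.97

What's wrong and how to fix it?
Bug: Without parentheses, AND is evaluated before OR, so the total filter only applies to the 'Carol' branch

Fix: Add parentheses around the OR so the AND applies to both alternatives

Corrected query:
SELECT id, customer, total FROM orders WHERE (customer = 'Dave' OR customer = 'Carol') AND total > 968.97

Result:
id | customer | total  
---+----------+--------
1  | Carol    | 969.06 
2  | Dave     | 1147.26
4  | Carol    | 1254.13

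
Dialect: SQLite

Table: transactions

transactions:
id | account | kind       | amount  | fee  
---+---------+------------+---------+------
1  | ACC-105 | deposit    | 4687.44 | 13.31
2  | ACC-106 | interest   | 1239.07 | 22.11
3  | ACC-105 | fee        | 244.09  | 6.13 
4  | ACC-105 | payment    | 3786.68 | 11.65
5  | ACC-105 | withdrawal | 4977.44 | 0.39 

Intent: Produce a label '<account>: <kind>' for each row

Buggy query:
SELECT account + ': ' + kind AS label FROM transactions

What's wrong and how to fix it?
Bug: SQLite uses || for string concatenation; + coerces text to numbers (yielding 0)

Fix: Replace + with || to concatenate text

Corrected query:
SELECT account || ': ' || kind AS label FROM transactions

Result:
label              
-------------------
ACC-105: deposit   
ACC-106: interest  
ACC-105: fee       
ACC-105: payment   
ACC-105: withdrawal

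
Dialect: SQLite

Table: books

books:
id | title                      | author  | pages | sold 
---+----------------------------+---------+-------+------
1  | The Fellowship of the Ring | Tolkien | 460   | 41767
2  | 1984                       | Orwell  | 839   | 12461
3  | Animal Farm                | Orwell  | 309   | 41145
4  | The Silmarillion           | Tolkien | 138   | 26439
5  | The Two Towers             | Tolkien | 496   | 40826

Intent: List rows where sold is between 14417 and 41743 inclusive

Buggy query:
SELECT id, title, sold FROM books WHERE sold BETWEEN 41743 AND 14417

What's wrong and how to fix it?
Bug: The bounds are reversed; BETWEEN a AND b requires a <= b to match anything

Fix: Swap the bounds so the smaller value comes first

Corrected query:
SELECT id, title, sold FROM books WHERE sold BETWEEN 14417 AND 41743

Result:
id | title            | sold 
---+------------------+------
3  | Animal Farm      | 41145
4  | The Silmarillion | 26439
5  | The Two Towers   | 40826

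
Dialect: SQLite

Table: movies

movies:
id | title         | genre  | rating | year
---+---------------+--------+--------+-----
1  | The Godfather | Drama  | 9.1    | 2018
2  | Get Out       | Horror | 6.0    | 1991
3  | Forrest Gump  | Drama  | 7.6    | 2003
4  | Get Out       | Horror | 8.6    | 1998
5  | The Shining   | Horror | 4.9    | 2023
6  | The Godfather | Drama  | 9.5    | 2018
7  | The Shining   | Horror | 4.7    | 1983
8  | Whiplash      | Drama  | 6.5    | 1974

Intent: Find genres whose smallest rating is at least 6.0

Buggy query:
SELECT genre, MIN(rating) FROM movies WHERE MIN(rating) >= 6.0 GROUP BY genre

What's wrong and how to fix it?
Bug: MIN() in WHERE is a misuse of aggregate

Fix: Use HAVING for the per-group MIN condition

Corrected query:
SELECT genre, MIN(rating) FROM movies GROUP BY genre HAVING MIN(rating) >= 6.0

Result:
genre | MIN(rating)
------+------------
Drama | 6.5        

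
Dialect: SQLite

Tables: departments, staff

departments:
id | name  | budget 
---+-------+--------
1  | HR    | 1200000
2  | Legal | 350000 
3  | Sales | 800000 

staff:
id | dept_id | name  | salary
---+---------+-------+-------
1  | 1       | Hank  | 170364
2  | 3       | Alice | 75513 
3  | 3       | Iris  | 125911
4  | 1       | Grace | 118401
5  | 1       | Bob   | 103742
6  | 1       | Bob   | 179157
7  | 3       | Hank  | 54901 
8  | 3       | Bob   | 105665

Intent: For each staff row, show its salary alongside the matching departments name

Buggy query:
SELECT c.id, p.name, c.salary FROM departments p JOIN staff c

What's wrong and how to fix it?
Bug: JOIN with no ON clause produces a cartesian product; every staff row pairs with every departments row

Fix: Add ON c.dept_id = p.id to the JOIN

Corrected query:
SELECT c.id, p.name, c.salary FROM departments p JOIN staff c ON c.dept_id = p.id

Result:
id | name  | salary
---+-------+-------
1  | HR    | 170364
2  | Sales | 75513 
3  | Sales | 125911
4  | HR    | 118401
5  | HR    | 103742
6  | HR    | 179157
7  | Sales | 54901 
8  | Sales | 105665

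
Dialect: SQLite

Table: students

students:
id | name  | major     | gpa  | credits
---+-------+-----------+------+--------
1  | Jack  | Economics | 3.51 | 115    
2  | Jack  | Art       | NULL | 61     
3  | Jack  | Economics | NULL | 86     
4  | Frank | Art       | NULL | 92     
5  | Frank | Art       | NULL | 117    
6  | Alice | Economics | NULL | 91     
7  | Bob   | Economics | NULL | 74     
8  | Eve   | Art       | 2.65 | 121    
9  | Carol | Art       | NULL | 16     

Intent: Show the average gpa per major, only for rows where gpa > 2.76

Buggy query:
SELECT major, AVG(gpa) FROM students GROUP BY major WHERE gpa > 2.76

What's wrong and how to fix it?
Bug: Row-level WHERE must come before GROUP BY in the clause order

Fix: Place WHERE between FROM and GROUP BY

Corrected query:
SELECT major, AVG(gpa) FROM students WHERE gpa > 2.76 GROUP BY major

Result:
major     | AVG(gpa)
----------+---------
Economics | 3.51    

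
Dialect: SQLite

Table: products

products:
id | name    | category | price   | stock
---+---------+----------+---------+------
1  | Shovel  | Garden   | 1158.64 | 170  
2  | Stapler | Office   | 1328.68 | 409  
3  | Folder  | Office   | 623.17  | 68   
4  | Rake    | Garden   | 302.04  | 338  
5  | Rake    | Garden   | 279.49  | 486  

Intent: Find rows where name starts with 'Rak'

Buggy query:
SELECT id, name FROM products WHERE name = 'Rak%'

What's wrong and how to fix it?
Bug: Wildcards only work with LIKE; '=' treats '%' as a literal character

Fix: Use LIKE for wildcard pattern matching

Corrected query:
SELECT id, name FROM products WHERE name LIKE 'Rak%'

Result:
id | name
---+-----
4  | Rake
5  | Rake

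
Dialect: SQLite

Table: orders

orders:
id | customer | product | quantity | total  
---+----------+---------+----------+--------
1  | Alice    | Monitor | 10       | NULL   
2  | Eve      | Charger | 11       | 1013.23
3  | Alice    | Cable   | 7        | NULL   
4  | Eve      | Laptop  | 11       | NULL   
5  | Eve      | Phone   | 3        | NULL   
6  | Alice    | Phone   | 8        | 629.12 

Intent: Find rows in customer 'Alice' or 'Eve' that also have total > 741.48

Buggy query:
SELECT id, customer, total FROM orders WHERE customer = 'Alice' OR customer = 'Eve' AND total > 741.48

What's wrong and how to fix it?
Bug: AND binds tighter than OR, so this parses as customer = 'Alice' OR (customer = 'Eve' AND total > 741.48)

Fix: Group the OR with parentheses (or use IN), then AND the threshold

Corrected query:
SELECT id, customer, total FROM orders WHERE (customer = 'Alice' OR customer = 'Eve') AND total > 741.48

Result:
id | customer | total  
---+----------+--------
2  | Eve      | 1013.23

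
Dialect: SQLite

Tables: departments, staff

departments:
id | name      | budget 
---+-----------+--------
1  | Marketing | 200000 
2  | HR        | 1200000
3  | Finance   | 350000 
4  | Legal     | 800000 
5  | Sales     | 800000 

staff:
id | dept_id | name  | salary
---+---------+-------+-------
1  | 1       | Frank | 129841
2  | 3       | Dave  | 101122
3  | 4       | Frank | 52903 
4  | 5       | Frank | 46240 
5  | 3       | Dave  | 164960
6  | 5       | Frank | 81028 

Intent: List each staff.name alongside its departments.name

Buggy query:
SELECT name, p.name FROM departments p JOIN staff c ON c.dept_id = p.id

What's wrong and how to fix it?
Bug: 'name' exists in both joined tables, so the database can't tell which one is meant

Fix: Qualify the column with its table alias (c.name)

Corrected query:
SELECT c.name, p.name FROM departments p JOIN staff c ON c.dept_id = p.id

Result:
name  | name     
------+----------
Frank | Marketing
Dave  | Finance  
Frank | Legal    
Frank | Sales    
Dave  | Finance  
Frank | Sales    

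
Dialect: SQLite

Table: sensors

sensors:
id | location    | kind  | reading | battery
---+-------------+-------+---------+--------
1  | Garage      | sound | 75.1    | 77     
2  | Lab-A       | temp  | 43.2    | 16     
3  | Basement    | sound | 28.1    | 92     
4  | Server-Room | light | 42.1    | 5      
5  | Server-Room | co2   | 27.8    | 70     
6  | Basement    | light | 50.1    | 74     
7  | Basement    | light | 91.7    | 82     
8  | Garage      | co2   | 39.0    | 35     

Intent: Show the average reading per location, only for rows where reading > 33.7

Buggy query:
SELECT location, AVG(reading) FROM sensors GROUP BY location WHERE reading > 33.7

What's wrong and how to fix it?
Bug: WHERE cannot follow GROUP BY

Fix: Move the WHERE clause before GROUP BY

Corrected query:
SELECT location, AVG(reading) FROM sensors WHERE reading > 33.7 GROUP BY location

Result:
location    | AVG(reading)
------------+-------------
Basement    | 70.9        
Garage      | 57.05       
Lab-A       | 43.2        
Server-Room | 42.1        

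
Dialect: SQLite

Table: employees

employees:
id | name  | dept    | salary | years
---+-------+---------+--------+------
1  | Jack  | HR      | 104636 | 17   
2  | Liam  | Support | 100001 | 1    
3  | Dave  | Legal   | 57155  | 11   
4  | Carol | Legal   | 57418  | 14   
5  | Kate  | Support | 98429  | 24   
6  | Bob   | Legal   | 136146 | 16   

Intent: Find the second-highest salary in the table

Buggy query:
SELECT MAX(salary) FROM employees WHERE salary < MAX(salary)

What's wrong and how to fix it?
Bug: The inner MAX is an aggregate inside WHERE, which is not allowed

Fix: Put the inner MAX in a scalar subquery

Corrected query:
SELECT MAX(salary) FROM employees WHERE salary < (SELECT MAX(salary) FROM employees)

Result:
MAX(salary)
-----------
104636     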